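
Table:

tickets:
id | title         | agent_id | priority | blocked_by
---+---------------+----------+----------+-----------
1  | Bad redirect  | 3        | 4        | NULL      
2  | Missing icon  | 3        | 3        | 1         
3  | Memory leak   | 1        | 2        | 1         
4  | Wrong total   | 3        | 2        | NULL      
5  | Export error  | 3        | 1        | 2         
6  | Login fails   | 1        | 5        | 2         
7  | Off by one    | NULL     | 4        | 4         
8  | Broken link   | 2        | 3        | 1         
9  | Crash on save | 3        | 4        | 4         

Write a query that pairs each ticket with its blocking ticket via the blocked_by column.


This is a self-join: tickets is joined to a second copy of itself, matching each row's blocked_by to another row's id. Use LEFT JOIN so rows with blocked_by=NULL are kept.
  - ticket 1 (Bad redirect): blocked_by=NULL -> NULL
  - ticket 2 (Missing icon): blocked_by=1 -> Bad redirect
  - ticket 3 (Memory leak): blocked_by=1 -> Bad redirect
  - ticket 4 (Wrong total): blocked_by=NULL -> NULL
  - ticket 5 (Export error): blocked_by=2 -> Missing icon
  - ticket 6 (Login fails): blocked_by=2 -> Missing icon
  - ticket 7 (Off by one): blocked_by=4 -> Wrong total
  - ticket 8 (Broken link): blocked_by=1 -> Bad redirect
  - ticket 9 (Crash on save): blocked_by=4 -> Wrong total

SQL:
SELECT a.title AS item, b.title AS blocked_by
FROM tickets a
LEFT JOIN tickets b ON a.blocked_by = b.id

Result:
item          | blocked_by  
--------------+-------------
Bad redirect  | NULL        
Missing icon  | Bad redirect
Memory leak   | Bad redirect
Wrong total   | NULL        
Export error  | Missing icon
Login fails   | Missing icon
Off by one    | Wrong total 
Broken link   | Bad redirect
Crash on save | Wrong total 


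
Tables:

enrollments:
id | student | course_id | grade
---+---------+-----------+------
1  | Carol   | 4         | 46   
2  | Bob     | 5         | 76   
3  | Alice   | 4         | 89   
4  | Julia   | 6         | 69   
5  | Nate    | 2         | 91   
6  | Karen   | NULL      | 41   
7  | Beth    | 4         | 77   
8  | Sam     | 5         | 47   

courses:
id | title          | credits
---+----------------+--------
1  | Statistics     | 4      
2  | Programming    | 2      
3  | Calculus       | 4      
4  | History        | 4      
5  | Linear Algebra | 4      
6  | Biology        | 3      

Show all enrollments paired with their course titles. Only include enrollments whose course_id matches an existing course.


INNER JOIN keeps only enrollments rows whose course_id matches an id in courses. Walk through each enrollment:
  - enrollment 1 (Carol): course_id=4 -> matches History
  - enrollment 2 (Bob): course_id=5 -> matches Linear Algebra
  - enrollment 3 (Alice): course_id=4 -> matches History
  - enrollment 4 (Julia): course_id=6 -> matches Biology
  - enrollment 5 (Nate): course_id=2 -> matches Programming
  - enrollment 6 (Karen): course_id=NULL, no match -> dropped
  - enrollment 7 (Beth): course_id=4 -> matches History
  - enrollment 8 (Sam): course_id=5 -> matches Linear Algebra
So 1 of 8 rows is dropped.

SQL:
SELECT a.student, b.title AS course
FROM enrollments a
INNER JOIN courses b ON a.course_id = b.id

Result:
student | course        
--------+---------------
Carol   | History       
Bob     | Linear Algebra
Alice   | History       
Julia   | Biology       
Nate    | Programming   
Beth    | History       
Sam     | Linear Algebra


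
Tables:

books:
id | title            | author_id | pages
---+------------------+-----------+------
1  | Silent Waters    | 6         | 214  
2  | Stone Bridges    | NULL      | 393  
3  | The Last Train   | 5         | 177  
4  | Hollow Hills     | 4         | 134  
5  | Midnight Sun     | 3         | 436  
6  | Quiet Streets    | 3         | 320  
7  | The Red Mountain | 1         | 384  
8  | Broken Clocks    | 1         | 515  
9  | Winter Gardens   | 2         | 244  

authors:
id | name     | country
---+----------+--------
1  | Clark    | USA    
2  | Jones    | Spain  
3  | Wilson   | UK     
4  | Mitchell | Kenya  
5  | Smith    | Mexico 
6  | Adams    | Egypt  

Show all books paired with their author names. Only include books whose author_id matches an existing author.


INNER JOIN keeps only books rows whose author_id matches an id in authors. Walk through each book:
  - book 1 (Silent Waters): author_id=6 -> matches Adams
  - book 2 (Stone Bridges): author_id=NULL, no match -> dropped
  - book 3 (The Last Train): author_id=5 -> matches Smith
  - book 4 (Hollow Hills): author_id=4 -> matches Mitchell
  - book 5 (Midnight Sun): author_id=3 -> matches Wilson
  - book 6 (Quiet Streets): author_id=3 -> matches Wilson
  - book 7 (The Red Mountain): author_id=1 -> matches Clark
  - book 8 (Broken Clocks): author_id=1 -> matches Clark
  - book 9 (Winter Gardens): author_id=2 -> matches Jones
So 1 of 9 rows is dropped.

SQL:
SELECT a.title, b.name AS author
FROM books a
INNER JOIN authors b ON a.author_id = b.id

Result:
title            | author  
-----------------+---------
Silent Waters    | Adams   
The Last Train   | Smith   
Hollow Hills     | Mitchell
Midnight Sun     | Wilson  
Quiet Streets    | Wilson  
The Red Mountain | Clark   
Broken Clocks    | Clark   
Winter Gardens   | Jones   


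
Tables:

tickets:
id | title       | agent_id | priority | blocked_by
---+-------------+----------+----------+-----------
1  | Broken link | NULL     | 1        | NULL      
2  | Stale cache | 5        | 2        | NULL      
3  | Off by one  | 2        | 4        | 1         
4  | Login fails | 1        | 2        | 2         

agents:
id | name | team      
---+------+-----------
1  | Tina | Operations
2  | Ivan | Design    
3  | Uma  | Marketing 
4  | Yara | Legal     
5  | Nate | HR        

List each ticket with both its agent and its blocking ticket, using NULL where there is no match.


Two LEFT JOINs from the same base table tickets: one to agents via agent_id, one to tickets itself via blocked_by. Both are LEFT so every ticket is preserved.
Match against agents:
  - ticket 1 (Broken link): agent_id=NULL, no match -> kept with NULL
  - ticket 2 (Stale cache): agent_id=5 -> matches Nate
  - ticket 3 (Off by one): agent_id=2 -> matches Ivan
  - ticket 4 (Login fails): agent_id=1 -> matches Tina
Match against tickets (self):
  - ticket 1 (Broken link): blocked_by=NULL -> NULL
  - ticket 2 (Stale cache): blocked_by=NULL -> NULL
  - ticket 3 (Off by one): blocked_by=1 -> Broken link
  - ticket 4 (Login fails): blocked_by=2 -> Stale cache

SQL:
SELECT a.title, b.name AS agent, c.title AS blocked_by
FROM tickets a
LEFT JOIN agents b ON a.agent_id = b.id
LEFT JOIN tickets c ON a.blocked_by = c.id

Result:
title       | agent | blocked_by 
------------+-------+------------
Broken link | NULL  | NULL       
Stale cache | Nate  | NULL       
Off by one  | Ivan  | Broken link
Login fails | Tina  | Stale cache


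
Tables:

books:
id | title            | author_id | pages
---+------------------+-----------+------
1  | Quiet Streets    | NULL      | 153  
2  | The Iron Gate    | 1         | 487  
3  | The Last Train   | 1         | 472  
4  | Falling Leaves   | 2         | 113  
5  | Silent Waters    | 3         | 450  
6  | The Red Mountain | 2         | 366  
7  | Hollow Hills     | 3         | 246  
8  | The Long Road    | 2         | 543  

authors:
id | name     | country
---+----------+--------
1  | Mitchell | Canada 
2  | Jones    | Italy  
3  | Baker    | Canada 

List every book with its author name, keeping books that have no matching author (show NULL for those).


LEFT JOIN keeps every row from books (the left table); where author_id has no match in authors, the author columns become NULL. Walk through each book:
  - book 1 (Quiet Streets): author_id=NULL, no match -> kept with NULL
  - book 2 (The Iron Gate): author_id=1 -> matches Mitchell
  - book 3 (The Last Train): author_id=1 -> matches Mitchell
  - book 4 (Falling Leaves): author_id=2 -> matches Jones
  - book 5 (Silent Waters): author_id=3 -> matches Baker
  - book 6 (The Red Mountain): author_id=2 -> matches Jones
  - book 7 (Hollow Hills): author_id=3 -> matches Baker
  - book 8 (The Long Road): author_id=2 -> matches Jones
All 8 rows appear; 1 has NULL author.

SQL:
SELECT a.title, b.name AS author
FROM books a
LEFT JOIN authors b ON a.author_id = b.id

Result:
title            | author  
-----------------+---------
Quiet Streets    | NULL    
The Iron Gate    | Mitchell
The Last Train   | Mitchell
Falling Leaves   | Jones   
Silent Waters    | Baker   
The Red Mountain | Jones   
Hollow Hills     | Baker   
The Long Road    | Jones   


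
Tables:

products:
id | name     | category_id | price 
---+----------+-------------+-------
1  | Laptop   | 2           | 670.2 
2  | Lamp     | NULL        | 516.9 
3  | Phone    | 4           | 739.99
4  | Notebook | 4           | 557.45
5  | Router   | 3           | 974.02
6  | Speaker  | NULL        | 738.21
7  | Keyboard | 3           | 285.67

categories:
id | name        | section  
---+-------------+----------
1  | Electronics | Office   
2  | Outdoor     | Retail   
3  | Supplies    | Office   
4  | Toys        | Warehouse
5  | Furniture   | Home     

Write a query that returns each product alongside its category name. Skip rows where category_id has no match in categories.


INNER JOIN keeps only products rows whose category_id matches an id in categories. Walk through each product:
  - product 1 (Laptop): category_id=2 -> matches Outdoor
  - product 2 (Lamp): category_id=NULL, no match -> dropped
  - product 3 (Phone): category_id=4 -> matches Toys
  - product 4 (Notebook): category_id=4 -> matches Toys
  - product 5 (Router): category_id=3 -> matches Supplies
  - product 6 (Speaker): category_id=NULL, no match -> dropped
  - product 7 (Keyboard): category_id=3 -> matches Supplies
So 2 of 7 rows are dropped.

SQL:
SELECT a.name, b.name AS category
FROM products a
INNER JOIN categories b ON a.category_id = b.id

Result:
name     | category
---------+---------
Laptop   | Outdoor 
Phone    | Toys    
Notebook | Toys    
Router   | Supplies
Keyboard | Supplies


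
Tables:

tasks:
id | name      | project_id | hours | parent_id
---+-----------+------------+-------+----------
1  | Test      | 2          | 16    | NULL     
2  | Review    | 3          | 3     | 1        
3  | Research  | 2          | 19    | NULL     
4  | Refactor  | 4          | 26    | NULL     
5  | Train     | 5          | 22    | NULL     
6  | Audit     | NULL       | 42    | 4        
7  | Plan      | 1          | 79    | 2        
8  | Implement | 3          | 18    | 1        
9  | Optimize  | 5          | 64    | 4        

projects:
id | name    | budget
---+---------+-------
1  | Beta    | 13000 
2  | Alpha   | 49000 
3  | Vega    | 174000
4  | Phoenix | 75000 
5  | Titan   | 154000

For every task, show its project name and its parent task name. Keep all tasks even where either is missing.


Two LEFT JOINs from the same base table tasks: one to projects via project_id, one to tasks itself via parent_id. Both are LEFT so every task is preserved.
Match against projects:
  - task 1 (Test): project_id=2 -> matches Alpha
  - task 2 (Review): project_id=3 -> matches Vega
  - task 3 (Research): project_id=2 -> matches Alpha
  - task 4 (Refactor): project_id=4 -> matches Phoenix
  - task 5 (Train): project_id=5 -> matches Titan
  - task 6 (Audit): project_id=NULL, no match -> kept with NULL
  - task 7 (Plan): project_id=1 -> matches Beta
  - task 8 (Implement): project_id=3 -> matches Vega
  - task 9 (Optimize): project_id=5 -> matches Titan
Match against tasks (self):
  - task 1 (Test): parent_id=NULL -> NULL
  - task 2 (Review): parent_id=1 -> Test
  - task 3 (Research): parent_id=NULL -> NULL
  - task 4 (Refactor): parent_id=NULL -> NULL
  - task 5 (Train): parent_id=NULL -> NULL
  - task 6 (Audit): parent_id=4 -> Refactor
  - task 7 (Plan): parent_id=2 -> Review
  - task 8 (Implement): parent_id=1 -> Test
  - task 9 (Optimize): parent_id=4 -> Refactor

SQL:
SELECT a.name, b.name AS project, c.name AS parent
FROM tasks a
LEFT JOIN projects b ON a.project_id = b.id
LEFT JOIN tasks c ON a.parent_id = c.id

Result:
name      | project | parent  
----------+---------+---------
Test      | Alpha   | NULL    
Review    | Vega    | Test    
Research  | Alpha   | NULL    
Refactor  | Phoenix | NULL    
Train     | Titan   | NULL    
Audit     | NULL    | Refactor
Plan      | Beta    | Review  
Implement | Vega    | Test    
Optimize  | Titan   | Refactor


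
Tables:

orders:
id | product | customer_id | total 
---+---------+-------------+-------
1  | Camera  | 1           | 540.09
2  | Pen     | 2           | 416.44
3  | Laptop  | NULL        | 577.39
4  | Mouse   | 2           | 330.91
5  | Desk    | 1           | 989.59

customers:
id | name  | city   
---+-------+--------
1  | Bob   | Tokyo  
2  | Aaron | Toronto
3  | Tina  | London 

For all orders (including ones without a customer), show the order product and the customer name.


LEFT JOIN keeps every row from orders (the left table); where customer_id has no match in customers, the customer columns become NULL. Walk through each order:
  - order 1 (Camera): customer_id=1 -> matches Bob
  - order 2 (Pen): customer_id=2 -> matches Aaron
  - order 3 (Laptop): customer_id=NULL, no match -> kept with NULL
  - order 4 (Mouse): customer_id=2 -> matches Aaron
  - order 5 (Desk): customer_id=1 -> matches Bob
All 5 rows appear; 1 has NULL customer.

SQL:
SELECT a.product, b.name AS customer
FROM orders a
LEFT JOIN customers b ON a.customer_id = b.id

Result:
product | customer
--------+---------
Camera  | Bob     
Pen     | Aaron   
Laptop  | NULL    
Mouse   | Aaron   
Desk    | Bob     


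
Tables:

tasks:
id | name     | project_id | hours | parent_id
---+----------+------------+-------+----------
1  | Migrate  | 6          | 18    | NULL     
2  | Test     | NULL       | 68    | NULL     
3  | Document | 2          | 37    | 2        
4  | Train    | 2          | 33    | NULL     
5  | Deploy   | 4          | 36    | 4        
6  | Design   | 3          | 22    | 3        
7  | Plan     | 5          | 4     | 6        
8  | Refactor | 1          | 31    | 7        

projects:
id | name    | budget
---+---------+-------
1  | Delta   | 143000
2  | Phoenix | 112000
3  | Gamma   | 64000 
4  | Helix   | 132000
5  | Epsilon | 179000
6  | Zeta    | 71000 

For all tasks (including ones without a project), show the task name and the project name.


LEFT JOIN keeps every row from tasks (the left table); where project_id has no match in projects, the project columns become NULL. Walk through each task:
  - task 1 (Migrate): project_id=6 -> matches Zeta
  - task 2 (Test): project_id=NULL, no match -> kept with NULL
  - task 3 (Document): project_id=2 -> matches Phoenix
  - task 4 (Train): project_id=2 -> matches Phoenix
  - task 5 (Deploy): project_id=4 -> matches Helix
  - task 6 (Design): project_id=3 -> matches Gamma
  - task 7 (Plan): project_id=5 -> matches Epsilon
  - task 8 (Refactor): project_id=1 -> matches Delta
All 8 rows appear; 1 has NULL project.

SQL:
SELECT a.name, b.name AS project
FROM tasks a
LEFT JOIN projects b ON a.project_id = b.id

Result:
name     | project
---------+--------
Migrate  | Zeta   
Test     | NULL   
Document | Phoenix
Train    | Phoenix
Deploy   | Helix  
Design   | Gamma  
Plan     | Epsilon
Refactor | Delta  


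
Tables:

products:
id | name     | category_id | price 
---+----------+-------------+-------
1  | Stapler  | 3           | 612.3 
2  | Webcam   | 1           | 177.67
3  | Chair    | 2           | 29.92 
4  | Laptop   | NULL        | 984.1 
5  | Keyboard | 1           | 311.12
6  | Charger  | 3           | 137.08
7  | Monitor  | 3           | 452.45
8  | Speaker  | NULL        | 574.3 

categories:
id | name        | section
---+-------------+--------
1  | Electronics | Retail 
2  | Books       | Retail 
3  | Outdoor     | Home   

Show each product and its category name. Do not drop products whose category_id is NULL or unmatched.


LEFT JOIN keeps every row from products (the left table); where category_id has no match in categories, the category columns become NULL. Walk through each product:
  - product 1 (Stapler): category_id=3 -> matches Outdoor
  - product 2 (Webcam): category_id=1 -> matches Electronics
  - product 3 (Chair): category_id=2 -> matches Books
  - product 4 (Laptop): category_id=NULL, no match -> kept with NULL
  - product 5 (Keyboard): category_id=1 -> matches Electronics
  - product 6 (Charger): category_id=3 -> matches Outdoor
  - product 7 (Monitor): category_id=3 -> matches Outdoor
  - product 8 (Speaker): category_id=NULL, no match -> kept with NULL
All 8 rows appear; 2 have NULL category.

SQL:
SELECT a.name, b.name AS category
FROM products a
LEFT JOIN categories b ON a.category_id = b.id

Result:
name     | category   
---------+------------
Stapler  | Outdoor    
Webcam   | Electronics
Chair    | Books      
Laptop   | NULL       
Keyboard | Electronics
Charger  | Outdoor    
Monitor  | Outdoor    
Speaker  | NULL       


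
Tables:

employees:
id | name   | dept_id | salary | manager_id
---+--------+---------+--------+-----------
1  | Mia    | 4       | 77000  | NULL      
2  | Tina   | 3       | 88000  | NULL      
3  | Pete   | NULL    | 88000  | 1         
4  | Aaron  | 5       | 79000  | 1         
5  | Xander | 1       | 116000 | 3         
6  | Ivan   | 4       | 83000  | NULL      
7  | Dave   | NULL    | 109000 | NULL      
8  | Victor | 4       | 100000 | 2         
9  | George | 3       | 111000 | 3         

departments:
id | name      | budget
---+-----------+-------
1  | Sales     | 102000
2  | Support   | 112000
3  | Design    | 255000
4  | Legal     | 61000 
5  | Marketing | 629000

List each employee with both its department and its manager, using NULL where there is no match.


Two LEFT JOINs from the same base table employees: one to departments via dept_id, one to employees itself via manager_id. Both are LEFT so every employee is preserved.
Match against departments:
  - employee 1 (Mia): dept_id=4 -> matches Legal
  - employee 2 (Tina): dept_id=3 -> matches Design
  - employee 3 (Pete): dept_id=NULL, no match -> kept with NULL
  - employee 4 (Aaron): dept_id=5 -> matches Marketing
  - employee 5 (Xander): dept_id=1 -> matches Sales
  - employee 6 (Ivan): dept_id=4 -> matches Legal
  - employee 7 (Dave): dept_id=NULL, no match -> kept with NULL
  - employee 8 (Victor): dept_id=4 -> matches Legal
  - employee 9 (George): dept_id=3 -> matches Design
Match against employees (self):
  - employee 1 (Mia): manager_id=NULL -> NULL
  - employee 2 (Tina): manager_id=NULL -> NULL
  - employee 3 (Pete): manager_id=1 -> Mia
  - employee 4 (Aaron): manager_id=1 -> Mia
  - employee 5 (Xander): manager_id=3 -> Pete
  - employee 6 (Ivan): manager_id=NULL -> NULL
  - employee 7 (Dave): manager_id=NULL -> NULL
  - employee 8 (Victor): manager_id=2 -> Tina
  - employee 9 (George): manager_id=3 -> Pete

SQL:
SELECT a.name, b.name AS department, c.name AS manager
FROM employees a
LEFT JOIN departments b ON a.dept_id = b.id
LEFT JOIN employees c ON a.manager_id = c.id

Result:
name   | department | manager
-------+------------+--------
Mia    | Legal      | NULL   
Tina   | Design     | NULL   
Pete   | NULL       | Mia    
Aaron  | Marketing  | Mia    
Xander | Sales      | Pete   
Ivan   | Legal      | NULL   
Dave   | NULL       | NULL   
Victor | Legal      | Tina   
George | Design     | Pete   


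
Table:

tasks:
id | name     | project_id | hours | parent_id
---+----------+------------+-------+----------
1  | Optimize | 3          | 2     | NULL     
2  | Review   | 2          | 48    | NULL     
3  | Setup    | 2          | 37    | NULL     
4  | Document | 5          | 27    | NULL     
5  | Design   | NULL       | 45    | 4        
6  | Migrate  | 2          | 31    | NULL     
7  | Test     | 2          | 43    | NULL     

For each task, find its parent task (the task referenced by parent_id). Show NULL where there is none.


This is a self-join: tasks is joined to a second copy of itself, matching each row's parent_id to another row's id. Use LEFT JOIN so rows with parent_id=NULL are kept.
  - task 1 (Optimize): parent_id=NULL -> NULL
  - task 2 (Review): parent_id=NULL -> NULL
  - task 3 (Setup): parent_id=NULL -> NULL
  - task 4 (Document): parent_id=NULL -> NULL
  - task 5 (Design): parent_id=4 -> Document
  - task 6 (Migrate): parent_id=NULL -> NULL
  - task 7 (Test): parent_id=NULL -> NULL

SQL:
SELECT a.name AS item, b.name AS parent
FROM tasks a
LEFT JOIN tasks b ON a.parent_id = b.id

Result:
item     | parent  
---------+---------
Optimize | NULL    
Review   | NULL    
Setup    | NULL    
Document | NULL    
Design   | Document
Migrate  | NULL    
Test     | NULL    


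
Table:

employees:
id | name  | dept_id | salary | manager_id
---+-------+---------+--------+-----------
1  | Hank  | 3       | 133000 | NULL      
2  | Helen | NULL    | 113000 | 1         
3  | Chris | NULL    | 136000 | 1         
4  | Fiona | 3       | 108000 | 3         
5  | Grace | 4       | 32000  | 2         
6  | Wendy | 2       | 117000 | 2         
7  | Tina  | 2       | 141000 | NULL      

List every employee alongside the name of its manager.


This is a self-join: employees is joined to a second copy of itself, matching each row's manager_id to another row's id. Use LEFT JOIN so rows with manager_id=NULL are kept.
  - employee 1 (Hank): manager_id=NULL -> NULL
  - employee 2 (Helen): manager_id=1 -> Hank
  - employee 3 (Chris): manager_id=1 -> Hank
  - employee 4 (Fiona): manager_id=3 -> Chris
  - employee 5 (Grace): manager_id=2 -> Helen
  - employee 6 (Wendy): manager_id=2 -> Helen
  - employee 7 (Tina): manager_id=NULL -> NULL

SQL:
SELECT a.name AS item, b.name AS manager
FROM employees a
LEFT JOIN employees b ON a.manager_id = b.id

Result:
item  | manager
------+--------
Hank  | NULL   
Helen | Hank   
Chris | Hank   
Fiona | Chris  
Grace | Helen  
Wendy | Helen  
Tina  | NULL   


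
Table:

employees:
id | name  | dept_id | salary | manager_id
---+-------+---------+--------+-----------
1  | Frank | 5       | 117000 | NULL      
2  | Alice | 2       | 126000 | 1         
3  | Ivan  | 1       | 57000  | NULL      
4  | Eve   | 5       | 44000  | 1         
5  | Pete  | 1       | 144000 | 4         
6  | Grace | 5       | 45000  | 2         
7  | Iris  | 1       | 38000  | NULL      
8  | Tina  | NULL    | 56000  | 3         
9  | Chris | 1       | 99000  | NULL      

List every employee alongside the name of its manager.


This is a self-join: employees is joined to a second copy of itself, matching each row's manager_id to another row's id. Use LEFT JOIN so rows with manager_id=NULL are kept.
  - employee 1 (Frank): manager_id=NULL -> NULL
  - employee 2 (Alice): manager_id=1 -> Frank
  - employee 3 (Ivan): manager_id=NULL -> NULL
  - employee 4 (Eve): manager_id=1 -> Frank
  - employee 5 (Pete): manager_id=4 -> Eve
  - employee 6 (Grace): manager_id=2 -> Alice
  - employee 7 (Iris): manager_id=NULL -> NULL
  - employee 8 (Tina): manager_id=3 -> Ivan
  - employee 9 (Chris): manager_id=NULL -> NULL

SQL:
SELECT a.name AS item, b.name AS manager
FROM employees a
LEFT JOIN employees b ON a.manager_id = b.id

Result:
item  | manager
------+--------
Frank | NULL   
Alice | Frank  
Ivan  | NULL   
Eve   | Frank  
Pete  | Eve    
Grace | Alice  
Iris  | NULL   
Tina  | Ivan   
Chris | NULL   


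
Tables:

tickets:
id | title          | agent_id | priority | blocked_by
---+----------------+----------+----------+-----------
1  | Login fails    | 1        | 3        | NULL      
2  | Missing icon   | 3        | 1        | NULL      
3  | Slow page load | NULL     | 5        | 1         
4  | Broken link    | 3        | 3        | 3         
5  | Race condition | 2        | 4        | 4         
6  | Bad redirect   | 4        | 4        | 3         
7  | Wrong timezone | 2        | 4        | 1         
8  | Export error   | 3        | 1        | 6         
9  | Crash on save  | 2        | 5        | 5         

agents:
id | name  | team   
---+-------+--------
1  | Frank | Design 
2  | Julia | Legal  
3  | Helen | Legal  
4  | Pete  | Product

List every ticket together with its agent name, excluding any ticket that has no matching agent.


INNER JOIN keeps only tickets rows whose agent_id matches an id in agents. Walk through each ticket:
  - ticket 1 (Login fails): agent_id=1 -> matches Frank
  - ticket 2 (Missing icon): agent_id=3 -> matches Helen
  - ticket 3 (Slow page load): agent_id=NULL, no match -> dropped
  - ticket 4 (Broken link): agent_id=3 -> matches Helen
  - ticket 5 (Race condition): agent_id=2 -> matches Julia
  - ticket 6 (Bad redirect): agent_id=4 -> matches Pete
  - ticket 7 (Wrong timezone): agent_id=2 -> matches Julia
  - ticket 8 (Export error): agent_id=3 -> matches Helen
  - ticket 9 (Crash on save): agent_id=2 -> matches Julia
So 1 of 9 rows is dropped.

SQL:
SELECT a.title, b.name AS agent
FROM tickets a
INNER JOIN agents b ON a.agent_id = b.id

Result:
title          | agent
---------------+------
Login fails    | Frank
Missing icon   | Helen
Broken link    | Helen
Race condition | Julia
Bad redirect   | Pete 
Wrong timezone | Julia
Export error   | Helen
Crash on save  | Julia


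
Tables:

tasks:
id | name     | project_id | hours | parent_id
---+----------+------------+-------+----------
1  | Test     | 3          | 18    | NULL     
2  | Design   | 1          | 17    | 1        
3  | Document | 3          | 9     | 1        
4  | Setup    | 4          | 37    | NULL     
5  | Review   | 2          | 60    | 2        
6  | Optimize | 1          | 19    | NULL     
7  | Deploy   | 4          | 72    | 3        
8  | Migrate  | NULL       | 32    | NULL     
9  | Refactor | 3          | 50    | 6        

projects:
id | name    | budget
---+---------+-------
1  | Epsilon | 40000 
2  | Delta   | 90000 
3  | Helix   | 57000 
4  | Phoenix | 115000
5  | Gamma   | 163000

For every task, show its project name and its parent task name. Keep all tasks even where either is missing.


Two LEFT JOINs from the same base table tasks: one to projects via project_id, one to tasks itself via parent_id. Both are LEFT so every task is preserved.
Match against projects:
  - task 1 (Test): project_id=3 -> matches Helix
  - task 2 (Design): project_id=1 -> matches Epsilon
  - task 3 (Document): project_id=3 -> matches Helix
  - task 4 (Setup): project_id=4 -> matches Phoenix
  - task 5 (Review): project_id=2 -> matches Delta
  - task 6 (Optimize): project_id=1 -> matches Epsilon
  - task 7 (Deploy): project_id=4 -> matches Phoenix
  - task 8 (Migrate): project_id=NULL, no match -> kept with NULL
  - task 9 (Refactor): project_id=3 -> matches Helix
Match against tasks (self):
  - task 1 (Test): parent_id=NULL -> NULL
  - task 2 (Design): parent_id=1 -> Test
  - task 3 (Document): parent_id=1 -> Test
  - task 4 (Setup): parent_id=NULL -> NULL
  - task 5 (Review): parent_id=2 -> Design
  - task 6 (Optimize): parent_id=NULL -> NULL
  - task 7 (Deploy): parent_id=3 -> Document
  - task 8 (Migrate): parent_id=NULL -> NULL
  - task 9 (Refactor): parent_id=6 -> Optimize

SQL:
SELECT a.name, b.name AS project, c.name AS parent
FROM tasks a
LEFT JOIN projects b ON a.project_id = b.id
LEFT JOIN tasks c ON a.parent_id = c.id

Result:
name     | project | parent  
---------+---------+---------
Test     | Helix   | NULL    
Design   | Epsilon | Test    
Document | Helix   | Test    
Setup    | Phoenix | NULL    
Review   | Delta   | Design  
Optimize | Epsilon | NULL    
Deploy   | Phoenix | Document
Migrate  | NULL    | NULL    
Refactor | Helix   | Optimize


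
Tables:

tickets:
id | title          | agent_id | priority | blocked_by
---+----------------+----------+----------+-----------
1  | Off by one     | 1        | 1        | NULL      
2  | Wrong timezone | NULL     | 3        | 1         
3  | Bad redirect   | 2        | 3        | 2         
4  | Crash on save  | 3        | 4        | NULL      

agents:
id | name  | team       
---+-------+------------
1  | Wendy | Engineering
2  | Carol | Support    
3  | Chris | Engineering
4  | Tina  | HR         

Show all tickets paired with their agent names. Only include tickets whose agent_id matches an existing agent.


INNER JOIN keeps only tickets rows whose agent_id matches an id in agents. Walk through each ticket:
  - ticket 1 (Off by one): agent_id=1 -> matches Wendy
  - ticket 2 (Wrong timezone): agent_id=NULL, no match -> dropped
  - ticket 3 (Bad redirect): agent_id=2 -> matches Carol
  - ticket 4 (Crash on save): agent_id=3 -> matches Chris
So 1 of 4 rows is dropped.

SQL:
SELECT a.title, b.name AS agent
FROM tickets a
INNER JOIN agents b ON a.agent_id = b.id

Result:
title         | agent
--------------+------
Off by one    | Wendy
Bad redirect  | Carol
Crash on save | Chris


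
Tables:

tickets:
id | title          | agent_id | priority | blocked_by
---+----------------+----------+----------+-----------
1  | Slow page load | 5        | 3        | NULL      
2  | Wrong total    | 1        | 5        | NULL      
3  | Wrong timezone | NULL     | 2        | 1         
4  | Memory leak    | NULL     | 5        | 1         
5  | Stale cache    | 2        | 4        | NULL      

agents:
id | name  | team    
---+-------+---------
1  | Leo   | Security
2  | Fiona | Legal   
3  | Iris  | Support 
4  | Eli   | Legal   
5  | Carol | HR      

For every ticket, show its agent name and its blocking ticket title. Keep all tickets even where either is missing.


Two LEFT JOINs from the same base table tickets: one to agents via agent_id, one to tickets itself via blocked_by. Both are LEFT so every ticket is preserved.
Match against agents:
  - ticket 1 (Slow page load): agent_id=5 -> matches Carol
  - ticket 2 (Wrong total): agent_id=1 -> matches Leo
  - ticket 3 (Wrong timezone): agent_id=NULL, no match -> kept with NULL
  - ticket 4 (Memory leak): agent_id=NULL, no match -> kept with NULL
  - ticket 5 (Stale cache): agent_id=2 -> matches Fiona
Match against tickets (self):
  - ticket 1 (Slow page load): blocked_by=NULL -> NULL
  - ticket 2 (Wrong total): blocked_by=NULL -> NULL
  - ticket 3 (Wrong timezone): blocked_by=1 -> Slow page load
  - ticket 4 (Memory leak): blocked_by=1 -> Slow page load
  - ticket 5 (Stale cache): blocked_by=NULL -> NULL

SQL:
SELECT a.title, b.name AS agent, c.title AS blocked_by
FROM tickets a
LEFT JOIN agents b ON a.agent_id = b.id
LEFT JOIN tickets c ON a.blocked_by = c.id

Result:
title          | agent | blocked_by    
---------------+-------+---------------
Slow page load | Carol | NULL          
Wrong total    | Leo   | NULL          
Wrong timezone | NULL  | Slow page load
Memory leak    | NULL  | Slow page load
Stale cache    | Fiona | NULL          


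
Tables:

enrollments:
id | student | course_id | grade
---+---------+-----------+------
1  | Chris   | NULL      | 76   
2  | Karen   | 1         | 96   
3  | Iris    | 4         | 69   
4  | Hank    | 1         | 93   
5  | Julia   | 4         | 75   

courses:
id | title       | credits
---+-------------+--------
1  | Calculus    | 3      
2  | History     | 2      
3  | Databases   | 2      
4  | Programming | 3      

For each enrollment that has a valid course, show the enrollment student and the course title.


INNER JOIN keeps only enrollments rows whose course_id matches an id in courses. Walk through each enrollment:
  - enrollment 1 (Chris): course_id=NULL, no match -> dropped
  - enrollment 2 (Karen): course_id=1 -> matches Calculus
  - enrollment 3 (Iris): course_id=4 -> matches Programming
  - enrollment 4 (Hank): course_id=1 -> matches Calculus
  - enrollment 5 (Julia): course_id=4 -> matches Programming
So 1 of 5 rows is dropped.

SQL:
SELECT a.student, b.title AS course
FROM enrollments a
INNER JOIN courses b ON a.course_id = b.id

Result:
student | course     
--------+------------
Karen   | Calculus   
Iris    | Programming
Hank    | Calculus   
Julia   | Programming


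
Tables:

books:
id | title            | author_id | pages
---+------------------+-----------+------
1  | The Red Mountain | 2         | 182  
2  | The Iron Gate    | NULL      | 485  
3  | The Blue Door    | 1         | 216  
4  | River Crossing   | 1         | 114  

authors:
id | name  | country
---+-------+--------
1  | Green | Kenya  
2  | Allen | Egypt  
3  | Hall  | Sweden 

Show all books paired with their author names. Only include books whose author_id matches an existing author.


INNER JOIN keeps only books rows whose author_id matches an id in authors. Walk through each book:
  - book 1 (The Red Mountain): author_id=2 -> matches Allen
  - book 2 (The Iron Gate): author_id=NULL, no match -> dropped
  - book 3 (The Blue Door): author_id=1 -> matches Green
  - book 4 (River Crossing): author_id=1 -> matches Green
So 1 of 4 rows is dropped.

SQL:
SELECT a.title, b.name AS author
FROM books a
INNER JOIN authors b ON a.author_id = b.id

Result:
title            | author
-----------------+-------
The Red Mountain | Allen 
The Blue Door    | Green 
River Crossing   | Green 


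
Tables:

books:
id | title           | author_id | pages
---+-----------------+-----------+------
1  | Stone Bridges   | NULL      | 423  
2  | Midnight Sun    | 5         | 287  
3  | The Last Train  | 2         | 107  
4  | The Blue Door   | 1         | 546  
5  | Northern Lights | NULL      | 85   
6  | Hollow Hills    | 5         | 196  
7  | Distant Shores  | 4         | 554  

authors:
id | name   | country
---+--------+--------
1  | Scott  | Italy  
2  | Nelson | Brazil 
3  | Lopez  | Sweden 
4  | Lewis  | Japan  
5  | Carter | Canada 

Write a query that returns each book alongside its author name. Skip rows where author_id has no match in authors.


INNER JOIN keeps only books rows whose author_id matches an id in authors. Walk through each book:
  - book 1 (Stone Bridges): author_id=NULL, no match -> dropped
  - book 2 (Midnight Sun): author_id=5 -> matches Carter
  - book 3 (The Last Train): author_id=2 -> matches Nelson
  - book 4 (The Blue Door): author_id=1 -> matches Scott
  - book 5 (Northern Lights): author_id=NULL, no match -> dropped
  - book 6 (Hollow Hills): author_id=5 -> matches Carter
  - book 7 (Distant Shores): author_id=4 -> matches Lewis
So 2 of 7 rows are dropped.

SQL:
SELECT a.title, b.name AS author
FROM books a
INNER JOIN authors b ON a.author_id = b.id

Result:
title          | author
---------------+-------
Midnight Sun   | Carter
The Last Train | Nelson
The Blue Door  | Scott 
Hollow Hills   | Carter
Distant Shores | Lewis 


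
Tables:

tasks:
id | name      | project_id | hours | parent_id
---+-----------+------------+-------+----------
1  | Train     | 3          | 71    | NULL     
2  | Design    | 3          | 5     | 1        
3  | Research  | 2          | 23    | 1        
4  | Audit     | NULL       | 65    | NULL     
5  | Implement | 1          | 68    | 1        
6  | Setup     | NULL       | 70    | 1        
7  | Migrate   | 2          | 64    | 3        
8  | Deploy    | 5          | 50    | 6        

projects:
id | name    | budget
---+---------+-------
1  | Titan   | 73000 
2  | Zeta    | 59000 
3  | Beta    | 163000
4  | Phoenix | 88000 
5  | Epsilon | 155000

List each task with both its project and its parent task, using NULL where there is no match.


Two LEFT JOINs from the same base table tasks: one to projects via project_id, one to tasks itself via parent_id. Both are LEFT so every task is preserved.
Match against projects:
  - task 1 (Train): project_id=3 -> matches Beta
  - task 2 (Design): project_id=3 -> matches Beta
  - task 3 (Research): project_id=2 -> matches Zeta
  - task 4 (Audit): project_id=NULL, no match -> kept with NULL
  - task 5 (Implement): project_id=1 -> matches Titan
  - task 6 (Setup): project_id=NULL, no match -> kept with NULL
  - task 7 (Migrate): project_id=2 -> matches Zeta
  - task 8 (Deploy): project_id=5 -> matches Epsilon
Match against tasks (self):
  - task 1 (Train): parent_id=NULL -> NULL
  - task 2 (Design): parent_id=1 -> Train
  - task 3 (Research): parent_id=1 -> Train
  - task 4 (Audit): parent_id=NULL -> NULL
  - task 5 (Implement): parent_id=1 -> Train
  - task 6 (Setup): parent_id=1 -> Train
  - task 7 (Migrate): parent_id=3 -> Research
  - task 8 (Deploy): parent_id=6 -> Setup

SQL:
SELECT a.name, b.name AS project, c.name AS parent
FROM tasks a
LEFT JOIN projects b ON a.project_id = b.id
LEFT JOIN tasks c ON a.parent_id = c.id

Result:
name      | project | parent  
----------+---------+---------
Train     | Beta    | NULL    
Design    | Beta    | Train   
Research  | Zeta    | Train   
Audit     | NULL    | NULL    
Implement | Titan   | Train   
Setup     | NULL    | Train   
Migrate   | Zeta    | Research
Deploy    | Epsilon | Setup   


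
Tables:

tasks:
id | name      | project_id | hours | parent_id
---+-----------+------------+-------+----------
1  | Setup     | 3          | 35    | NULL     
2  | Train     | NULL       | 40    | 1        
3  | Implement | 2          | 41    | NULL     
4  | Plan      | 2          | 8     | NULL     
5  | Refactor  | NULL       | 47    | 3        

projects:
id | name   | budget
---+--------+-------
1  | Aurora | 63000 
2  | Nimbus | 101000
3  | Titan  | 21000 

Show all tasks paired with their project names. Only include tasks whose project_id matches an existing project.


INNER JOIN keeps only tasks rows whose project_id matches an id in projects. Walk through each task:
  - task 1 (Setup): project_id=3 -> matches Titan
  - task 2 (Train): project_id=NULL, no match -> dropped
  - task 3 (Implement): project_id=2 -> matches Nimbus
  - task 4 (Plan): project_id=2 -> matches Nimbus
  - task 5 (Refactor): project_id=NULL, no match -> dropped
So 2 of 5 rows are dropped.

SQL:
SELECT a.name, b.name AS project
FROM tasks a
INNER JOIN projects b ON a.project_id = b.id

Result:
name      | project
----------+--------
Setup     | Titan  
Implement | Nimbus 
Plan      | Nimbus 


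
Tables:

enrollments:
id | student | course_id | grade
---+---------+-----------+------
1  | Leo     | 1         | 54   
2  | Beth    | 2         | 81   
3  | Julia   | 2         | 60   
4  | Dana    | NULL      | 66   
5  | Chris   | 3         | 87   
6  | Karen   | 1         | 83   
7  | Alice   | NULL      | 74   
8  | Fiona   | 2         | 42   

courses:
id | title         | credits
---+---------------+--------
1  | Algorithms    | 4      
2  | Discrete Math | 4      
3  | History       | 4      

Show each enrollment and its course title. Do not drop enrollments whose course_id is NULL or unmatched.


LEFT JOIN keeps every row from enrollments (the left table); where course_id has no match in courses, the course columns become NULL. Walk through each enrollment:
  - enrollment 1 (Leo): course_id=1 -> matches Algorithms
  - enrollment 2 (Beth): course_id=2 -> matches Discrete Math
  - enrollment 3 (Julia): course_id=2 -> matches Discrete Math
  - enrollment 4 (Dana): course_id=NULL, no match -> kept with NULL
  - enrollment 5 (Chris): course_id=3 -> matches History
  - enrollment 6 (Karen): course_id=1 -> matches Algorithms
  - enrollment 7 (Alice): course_id=NULL, no match -> kept with NULL
  - enrollment 8 (Fiona): course_id=2 -> matches Discrete Math
All 8 rows appear; 2 have NULL course.

SQL:
SELECT a.student, b.title AS course
FROM enrollments a
LEFT JOIN courses b ON a.course_id = b.id

Result:
student | course       
--------+--------------
Leo     | Algorithms   
Beth    | Discrete Math
Julia   | Discrete Math
Dana    | NULL         
Chris   | History      
Karen   | Algorithms   
Alice   | NULL         
Fiona   | Discrete Math


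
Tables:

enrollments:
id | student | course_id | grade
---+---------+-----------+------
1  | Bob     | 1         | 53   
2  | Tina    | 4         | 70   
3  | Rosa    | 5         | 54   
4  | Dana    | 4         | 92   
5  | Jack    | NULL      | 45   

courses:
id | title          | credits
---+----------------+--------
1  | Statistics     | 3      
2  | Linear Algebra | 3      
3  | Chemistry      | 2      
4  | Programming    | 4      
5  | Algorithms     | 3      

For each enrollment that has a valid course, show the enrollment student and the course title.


INNER JOIN keeps only enrollments rows whose course_id matches an id in courses. Walk through each enrollment:
  - enrollment 1 (Bob): course_id=1 -> matches Statistics
  - enrollment 2 (Tina): course_id=4 -> matches Programming
  - enrollment 3 (Rosa): course_id=5 -> matches Algorithms
  - enrollment 4 (Dana): course_id=4 -> matches Programming
  - enrollment 5 (Jack): course_id=NULL, no match -> dropped
So 1 of 5 rows is dropped.

SQL:
SELECT a.student, b.title AS course
FROM enrollments a
INNER JOIN courses b ON a.course_id = b.id

Result:
student | course     
--------+------------
Bob     | Statistics 
Tina    | Programming
Rosa    | Algorithms 
Dana    | Programming
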